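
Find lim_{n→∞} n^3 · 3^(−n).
lim = 0

Exponentials with base > 1 dominate every fixed polynomial: for any fixed c, n^c / 3^n → 0 as n → ∞ (e.g. by the ratio test, or by writing 3^n = e^(n ln 3) and noting e^(n ln 3) / n^c → ∞). Hence n^3 · 3^(−n) = n^3 / 3^n → 0.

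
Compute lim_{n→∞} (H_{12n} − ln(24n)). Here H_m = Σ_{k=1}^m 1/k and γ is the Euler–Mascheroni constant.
lim = −ln 2 + γ

By Euler-Maclaurin, H_m = ln m + γ + O(1/m). So
  H_{12n} − ln(24n) = ln(12n) + γ − ln(24n) + O(1/n)
                       = ln(12/24) + γ + O(1/n).
Hence the limit is ln(12/24) + γ (= −ln 2).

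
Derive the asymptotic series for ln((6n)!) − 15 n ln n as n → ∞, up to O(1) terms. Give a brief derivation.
ln((6n)!) − 15 n ln n = −9 n ln n + 6(ln 6 − 1) n + (1/2) ln(2π·6n) + O(1/n)

Stirling: ln((6n)!) = 6n ln(6n) − 6n + (1/2) ln(2π·6n) + O(1/n).
Expand 6n ln(6n) = 6n (ln n + ln 6) = 6n ln n + 6n ln 6.
Subtract 15n ln n: leading term is (6 − 15) n ln n = −9 n ln n. The next term is 6n ln 6 − 6n = 6(ln 6 − 1) n. Then the (1/2) ln(2π·6n) correction.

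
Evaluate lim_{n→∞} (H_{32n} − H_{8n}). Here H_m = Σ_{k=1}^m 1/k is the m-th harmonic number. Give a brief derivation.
lim = ln(32/8) = ln 4

Euler-Maclaurin gives H_m = ln m + γ + 1/(2m) + O(1/m^2). The γ and O(1/m) terms cancel in the difference:
  H_{32n} − H_{8n} = ln(32n) − ln(8n) + O(1/n) = ln(32/8) + O(1/n).
Hence the limit is ln(32/8) = ln 4.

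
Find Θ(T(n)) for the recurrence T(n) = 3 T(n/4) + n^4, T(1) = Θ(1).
T(n) = Θ(n^4)

log_4 3 ≈ 0.792. f(n) = n^4 dominates n^(log_4 3) since 4 > 0.792, and the regularity condition a·f(n/b) = 3·(n/4)^4 = (3/256)·n^4 ≤ c·f(n) holds with c = 3/256 ≈ 0.0117 < 1. So this is Case 3: T(n) = Θ(f(n)) = Θ(n^4).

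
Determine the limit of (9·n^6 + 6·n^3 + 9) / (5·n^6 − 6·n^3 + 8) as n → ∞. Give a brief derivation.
lim = 9/5

For large n the leading n^6 terms dominate both numerator and denominator. Dividing top and bottom by n^6, every other term tends to 0, leaving 9/5.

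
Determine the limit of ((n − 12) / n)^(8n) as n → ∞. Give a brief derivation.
lim = e^(−96)

Rewrite as (1 − 12/n)^(8n). By the standard limit (1 + x/n)^n → e^x, we have (1 − 12/n)^n → e^(−12), and raising to the 8th power gives e^(−96).
More precisely, ln[(1 − 12/n)^(8n)] = 8n · ln(1 − 12/n) = 8n · (-12/n + O(1/n^2)) = -96 + O(1/n) → -96.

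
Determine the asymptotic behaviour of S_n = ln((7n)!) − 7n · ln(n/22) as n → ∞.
S_n ~ 7n · (ln 154 − 1) + O(ln n)

Stirling: ln((7n)!) = 7n ln(7n) − 7n + O(ln n).
  S_n = 7n ln(7n) − 7n − 7n ln(n/22) + O(ln n)
      = 7n ln(7n) − 7n ln n + 7n ln 22 − 7n + O(ln n)
      = 7n ln 7 + 7n ln 22 − 7n + O(ln n)
      = 7n (ln 154 − 1) + O(ln n).
Numerically ln(154) − 1 ≈ 4.0370.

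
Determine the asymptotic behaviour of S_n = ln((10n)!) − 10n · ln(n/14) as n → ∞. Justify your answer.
S_n ~ 10n · (ln 140 − 1) + O(ln n)

Stirling: ln((10n)!) = 10n ln(10n) − 10n + O(ln n).
  S_n = 10n ln(10n) − 10n − 10n ln(n/14) + O(ln n)
      = 10n ln(10n) − 10n ln n + 10n ln 14 − 10n + O(ln n)
      = 10n ln 10 + 10n ln 14 − 10n + O(ln n)
      = 10n (ln 140 − 1) + O(ln n).
Numerically ln(140) − 1 ≈ 3.9416.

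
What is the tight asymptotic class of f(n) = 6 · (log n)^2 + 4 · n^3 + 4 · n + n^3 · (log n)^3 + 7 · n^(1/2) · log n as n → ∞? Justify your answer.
f(n) ∈ Θ(n^3 · (log n)^3)

Compare the terms by growth order. For large n, n^a · (log n)^b dominates n^a' · (log n)^b' iff a > a', or (a = a' and b > b'). Ranking the 5 terms shows the dominant one is n^3 · (log n)^3. Hence f(n) ∈ Θ(n^3 · (log n)^3).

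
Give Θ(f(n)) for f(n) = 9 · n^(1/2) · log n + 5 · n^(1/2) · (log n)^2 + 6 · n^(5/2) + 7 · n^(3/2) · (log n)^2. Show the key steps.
f(n) ∈ Θ(n^(5/2))

Compare the terms by growth order. For large n, n^a · (log n)^b dominates n^a' · (log n)^b' iff a > a', or (a = a' and b > b'). Ranking the 4 terms shows the dominant one is 6 · n^(5/2). Hence f(n) ∈ Θ(n^(5/2)).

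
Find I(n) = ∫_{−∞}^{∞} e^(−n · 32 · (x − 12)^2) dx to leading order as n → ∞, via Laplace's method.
I(n) = sqrt(π/(32n))

Here φ(x) = 32 · (x − 12)^2 has its unique minimum at x* = 12 with φ(x*) = 0 and φ''(x*) = 64. Laplace's method gives
  I(n) ~ e^(−n φ(x*)) · sqrt(2π / (n · φ''(x*))) = sqrt(2π / (64n)) = sqrt(π/(32n)).
This is exact: substituting u = (x − 12)·sqrt(32n) gives I(n) = (1/sqrt(32n)) ∫_{−∞}^{∞} e^(−u^2) du = sqrt(π/(32n)).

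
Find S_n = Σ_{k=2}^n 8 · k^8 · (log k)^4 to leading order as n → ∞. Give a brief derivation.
S_n ~ 8 · n^9 · (log n)^4 / 9

By integral comparison, S_n = ∫_1^n 8 · x^8 · (log x)^4 dx + O(n^8 · (log n)^4). For the integral, the leading term of ∫_1^n x^8 (log x)^4 dx is n^9/9 · (log n)^4 (by repeated integration by parts; each step lowers the log-exponent and produces a relatively O(1/log n) correction). Hence S_n ~ 8 · n^9 · (log n)^4 / 9.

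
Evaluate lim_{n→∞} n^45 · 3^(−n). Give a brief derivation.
lim = 0

Exponentials with base > 1 dominate every fixed polynomial: for any fixed c, n^c / 3^n → 0 as n → ∞ (e.g. by the ratio test, or by writing 3^n = e^(n ln 3) and noting e^(n ln 3) / n^c → ∞). Hence n^45 · 3^(−n) = n^45 / 3^n → 0.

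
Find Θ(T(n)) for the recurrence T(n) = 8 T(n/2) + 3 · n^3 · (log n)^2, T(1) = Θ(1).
T(n) = Θ(n^3 · (log n)^3)

Here log_2 8 = 3 and f(n) = 3 · n^3 · (log n)^2 = Θ(n^(log_2 8) · (log n)^2). This is the extended Case 2 of the master theorem (f matches the critical exponent up to log factors), giving T(n) = Θ(n^(log_2 8) · (log n)^(2+1)) = Θ(n^3 · (log n)^3).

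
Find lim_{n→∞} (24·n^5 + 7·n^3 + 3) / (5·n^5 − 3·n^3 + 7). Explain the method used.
lim = 24/5

For large n the leading n^5 terms dominate both numerator and denominator. Dividing top and bottom by n^5, every other term tends to 0, leaving 24/5.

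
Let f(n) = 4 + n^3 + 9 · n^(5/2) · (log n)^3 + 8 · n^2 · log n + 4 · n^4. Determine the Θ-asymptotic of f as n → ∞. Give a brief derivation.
f(n) ∈ Θ(n^4)

Compare the terms by growth order. For large n, n^a · (log n)^b dominates n^a' · (log n)^b' iff a > a', or (a = a' and b > b'). Ranking the 5 terms shows the dominant one is 4 · n^4. Hence f(n) ∈ Θ(n^4).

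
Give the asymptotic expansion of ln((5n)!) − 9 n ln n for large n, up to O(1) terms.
ln((5n)!) − 9 n ln n = −4 n ln n + 5(ln 5 − 1) n + (1/2) ln(2π·5n) + O(1/n)

Stirling: ln((5n)!) = 5n ln(5n) − 5n + (1/2) ln(2π·5n) + O(1/n).
Expand 5n ln(5n) = 5n (ln n + ln 5) = 5n ln n + 5n ln 5.
Subtract 9n ln n: leading term is (5 − 9) n ln n = −4 n ln n. The next term is 5n ln 5 − 5n = 5(ln 5 − 1) n. Then the (1/2) ln(2π·5n) correction.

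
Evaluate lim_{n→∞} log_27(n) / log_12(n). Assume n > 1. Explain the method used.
lim = ln(12) / ln(27) = log_27(12)

Change of base: log_27(n) = ln n / ln 27 and log_12(n) = ln n / ln 12. The ratio is (ln n / ln 27) · (ln 12 / ln n) = ln 12 / ln 27, a constant independent of n. So the limit is ln 12 / ln 27 = log_27(12).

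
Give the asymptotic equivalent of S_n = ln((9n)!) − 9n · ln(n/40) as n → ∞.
S_n ~ 9n · (ln 360 − 1) + O(ln n)

Stirling: ln((9n)!) = 9n ln(9n) − 9n + O(ln n).
  S_n = 9n ln(9n) − 9n − 9n ln(n/40) + O(ln n)
      = 9n ln(9n) − 9n ln n + 9n ln 40 − 9n + O(ln n)
      = 9n ln 9 + 9n ln 40 − 9n + O(ln n)
      = 9n (ln 360 − 1) + O(ln n).
Numerically ln(360) − 1 ≈ 4.8861.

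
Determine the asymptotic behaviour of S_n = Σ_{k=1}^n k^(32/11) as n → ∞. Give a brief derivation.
S_n ~ (11/43) · n^(43/11)

Integral comparison: Σ_{k=1}^n k^(32/11) = ∫_0^n x^(32/11) dx + O(n^(32/11)). The integral is n^(1 + 32/11) / (1 + 32/11) = n^((32+11)/11) / ((32+11)/11) = (11/43) · n^(43/11).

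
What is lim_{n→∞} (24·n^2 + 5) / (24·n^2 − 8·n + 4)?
lim = 24/24 = 1

For large n the leading n^2 terms dominate both numerator and denominator. Dividing top and bottom by n^2, every other term tends to 0, leaving 24/24 = 1.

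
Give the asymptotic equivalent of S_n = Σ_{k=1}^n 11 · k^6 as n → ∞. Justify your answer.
S_n ~ 11 · n^7 / 7

By integral comparison (Euler-Maclaurin), Σ_{k=1}^n 11 · k^6 = 11 · ∫_0^n x^6 dx + O(n^6) = 11 · n^7/7 + O(n^6). (Equivalently, Faulhaber's formula gives the same leading term.)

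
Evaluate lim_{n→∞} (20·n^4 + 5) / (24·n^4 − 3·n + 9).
lim = 20/24 = 5/6

For large n the leading n^4 terms dominate both numerator and denominator. Dividing top and bottom by n^4, every other term tends to 0, leaving 20/24 = 5/6.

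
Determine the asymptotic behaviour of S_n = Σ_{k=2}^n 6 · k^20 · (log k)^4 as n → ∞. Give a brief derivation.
S_n ~ 2 · n^21 · (log n)^4 / 7

By integral comparison, S_n = ∫_1^n 6 · x^20 · (log x)^4 dx + O(n^20 · (log n)^4). For the integral, the leading term of ∫_1^n x^20 (log x)^4 dx is n^21/21 · (log n)^4 (by repeated integration by parts; each step lowers the log-exponent and produces a relatively O(1/log n) correction). Hence S_n ~ 2 · n^21 · (log n)^4 / 7.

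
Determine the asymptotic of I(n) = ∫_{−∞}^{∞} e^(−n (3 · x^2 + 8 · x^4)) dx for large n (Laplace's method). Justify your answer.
I(n) ~ sqrt(π/(3n))

φ(x) = 3 · x^2 + 8 · x^4 has its unique global minimum at x* = 0 (since φ'(x) = 6x + 32x^3 = 0 only at x = 0 for real x with both coefficients positive, and φ → ∞ as |x| → ∞). At x* = 0, φ(0) = 0 and φ''(0) = 6. Laplace's method then gives
  I(n) ~ sqrt(2π / (n · φ''(0))) · e^(−n φ(0)) = sqrt(2π / (6n)) = sqrt(π/(3n)).
The 8 · x^4 term contributes only at subleading order (an O(1/n) relative correction).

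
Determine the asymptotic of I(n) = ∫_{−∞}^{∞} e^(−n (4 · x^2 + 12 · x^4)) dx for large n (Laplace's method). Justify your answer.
I(n) ~ sqrt(π/(4n))

φ(x) = 4 · x^2 + 12 · x^4 has its unique global minimum at x* = 0 (since φ'(x) = 8x + 48x^3 = 0 only at x = 0 for real x with both coefficients positive, and φ → ∞ as |x| → ∞). At x* = 0, φ(0) = 0 and φ''(0) = 8. Laplace's method then gives
  I(n) ~ sqrt(2π / (n · φ''(0))) · e^(−n φ(0)) = sqrt(2π / (8n)) = sqrt(π/(4n)).
The 12 · x^4 term contributes only at subleading order (an O(1/n) relative correction).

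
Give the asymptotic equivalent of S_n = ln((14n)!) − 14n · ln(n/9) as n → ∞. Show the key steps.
S_n ~ 14n · (ln 126 − 1) + O(ln n)

Stirling: ln((14n)!) = 14n ln(14n) − 14n + O(ln n).
  S_n = 14n ln(14n) − 14n − 14n ln(n/9) + O(ln n)
      = 14n ln(14n) − 14n ln n + 14n ln 9 − 14n + O(ln n)
      = 14n ln 14 + 14n ln 9 − 14n + O(ln n)
      = 14n (ln 126 − 1) + O(ln n).
Numerically ln(126) − 1 ≈ 3.8363.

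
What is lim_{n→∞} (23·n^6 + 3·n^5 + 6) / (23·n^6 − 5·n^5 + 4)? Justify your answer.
lim = 23/23 = 1

For large n the leading n^6 terms dominate both numerator and denominator. Dividing top and bottom by n^6, every other term tends to 0, leaving 23/23 = 1.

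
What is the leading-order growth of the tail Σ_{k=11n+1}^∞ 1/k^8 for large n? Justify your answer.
Σ_{k>11n} 1/k^8 ~ 1/(7 · (11n)^7)

Compare to the integral: ∫_{11n}^∞ x^(−8) dx = [−x^(−7)/7]_{11n}^∞ = 1/((8−1)·(11n)^7). Euler-Maclaurin then gives
  Σ_{k>11n} 1/k^8 = ∫_{11n}^∞ dx/x^8 − 1/(2·(11n)^8) + O(1/(11n)^9).
(Equivalently this is ζ(8) − Σ_{k≤11n} 1/k^8.)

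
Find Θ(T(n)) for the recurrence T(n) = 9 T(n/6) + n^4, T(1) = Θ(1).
T(n) = Θ(n^4)

log_6 9 ≈ 1.226. f(n) = n^4 dominates n^(log_6 9) since 4 > 1.226, and the regularity condition a·f(n/b) = 9·(n/6)^4 = (9/1296)·n^4 ≤ c·f(n) holds with c = 9/1296 ≈ 0.00694 < 1. So this is Case 3: T(n) = Θ(f(n)) = Θ(n^4).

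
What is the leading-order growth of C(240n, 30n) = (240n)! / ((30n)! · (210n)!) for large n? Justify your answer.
C(240n, 30n) ~ (16777216/823543)^(30n) · sqrt(4/(7π·30n))

Write N = 30n. Apply Stirling to each factorial:
  (8N)! ~ sqrt(2π·8N) · (8N/e)^(8N),
  N! ~ sqrt(2π N) · (N/e)^N,
  (7N)! ~ sqrt(2π·7N) · (7N/e)^(7N).
The exponential factors combine to (8N)^(8N) / (N^N · (7N)^(7N)) = 8^(8N)/7^(7N) = (8^8/7^7)^N = (16777216/823543)^N.
The square-root prefactors combine to sqrt(2π·8N) / (sqrt(2π N)·sqrt(2π·7N)) = sqrt(8 / (2π·7·N)) = sqrt(4/(7π·30n)).
Substituting N = 30n: C(240n, 30n) ~ (16777216/823543)^(30n) · sqrt(4/(7π·30n)).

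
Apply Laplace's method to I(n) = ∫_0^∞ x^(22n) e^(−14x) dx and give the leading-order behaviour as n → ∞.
I(n) ~ (sqrt(2π·22n) / 14) · (22n/(14e))^(22n)

Write the integrand as exp(22n ln x − 14x) and set f(x) = 22n ln x − 14x. Then f'(x) = 22n/x − 14 = 0 at x* = 22n/14, and f''(x*) = −22n/x*^2 = −14^2/(22n). Laplace's method (interior maximum) gives
  I(n) ~ e^(f(x*)) · sqrt(2π / |f''(x*)|)
        = exp(22n ln(22n/14) − 22n) · sqrt(2π · 22n / 14^2)
        = (22n/14)^(22n) e^(−22n) · sqrt(2π·22n) / 14
        = (sqrt(2π·22n) / 14) · (22n/(14e))^(22n).
This matches Γ(22n+1)/14^(22n+1) with Stirling applied to Γ.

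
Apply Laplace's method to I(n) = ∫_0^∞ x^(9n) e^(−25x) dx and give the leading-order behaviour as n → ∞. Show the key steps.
I(n) ~ (sqrt(2π·9n) / 25) · (9n/(25e))^(9n)

Write the integrand as exp(9n ln x − 25x) and set f(x) = 9n ln x − 25x. Then f'(x) = 9n/x − 25 = 0 at x* = 9n/25, and f''(x*) = −9n/x*^2 = −25^2/(9n). Laplace's method (interior maximum) gives
  I(n) ~ e^(f(x*)) · sqrt(2π / |f''(x*)|)
        = exp(9n ln(9n/25) − 9n) · sqrt(2π · 9n / 25^2)
        = (9n/25)^(9n) e^(−9n) · sqrt(2π·9n) / 25
        = (sqrt(2π·9n) / 25) · (9n/(25e))^(9n).
This matches Γ(9n+1)/25^(9n+1) with Stirling applied to Γ.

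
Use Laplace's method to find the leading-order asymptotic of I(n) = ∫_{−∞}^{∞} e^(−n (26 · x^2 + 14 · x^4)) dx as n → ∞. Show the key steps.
I(n) ~ sqrt(π/(26n))

φ(x) = 26 · x^2 + 14 · x^4 has its unique global minimum at x* = 0 (since φ'(x) = 52x + 56x^3 = 0 only at x = 0 for real x with both coefficients positive, and φ → ∞ as |x| → ∞). At x* = 0, φ(0) = 0 and φ''(0) = 52. Laplace's method then gives
  I(n) ~ sqrt(2π / (n · φ''(0))) · e^(−n φ(0)) = sqrt(2π / (52n)) = sqrt(π/(26n)).
The 14 · x^4 term contributes only at subleading order (an O(1/n) relative correction).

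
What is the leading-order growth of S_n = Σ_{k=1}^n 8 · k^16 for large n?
S_n ~ 8 · n^17 / 17

By integral comparison (Euler-Maclaurin), Σ_{k=1}^n 8 · k^16 = 8 · ∫_0^n x^16 dx + O(n^16) = 8 · n^17/17 + O(n^16). (Equivalently, Faulhaber's formula gives the same leading term.)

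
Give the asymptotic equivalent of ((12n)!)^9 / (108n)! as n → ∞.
((12n)!)^9/(108n)! ~ ((2π·12n)^(8/2) / 3) · 9^(−9·12n)  →  0

Write N = 12n. Stirling: N! ~ sqrt(2π N)(N/e)^N and (9N)! ~ sqrt(2π·9N)·(9N/e)^(9N).
  (N!)^9/(9N)! ~ (2π N)^(9/2) (N/e)^(9N) / [sqrt(2π·9N) (9N/e)^(9N)]
     = (2π N)^(9/2) / sqrt(2π·9N) · (N/(9N))^(9N)
     = (2π N)^((9−1)/2) / 3 · 9^(−9N).
Since 9^9 > 1, the factor 9^(−9N) decays exponentially, so the ratio → 0. Substituting N = 12n gives the stated form.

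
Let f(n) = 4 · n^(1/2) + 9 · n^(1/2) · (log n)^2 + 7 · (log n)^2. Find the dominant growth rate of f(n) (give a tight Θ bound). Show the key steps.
f(n) ∈ Θ(n^(1/2) · (log n)^2)

Compare the terms by growth order. For large n, n^a · (log n)^b dominates n^a' · (log n)^b' iff a > a', or (a = a' and b > b'). Ranking the 3 terms shows the dominant one is 9 · n^(1/2) · (log n)^2. Hence f(n) ∈ Θ(n^(1/2) · (log n)^2).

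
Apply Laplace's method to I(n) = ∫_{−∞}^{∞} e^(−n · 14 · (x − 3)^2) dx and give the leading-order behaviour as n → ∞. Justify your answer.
I(n) = sqrt(π/(14n))

Here φ(x) = 14 · (x − 3)^2 has its unique minimum at x* = 3 with φ(x*) = 0 and φ''(x*) = 28. Laplace's method gives
  I(n) ~ e^(−n φ(x*)) · sqrt(2π / (n · φ''(x*))) = sqrt(2π / (28n)) = sqrt(π/(14n)).
This is exact: substituting u = (x − 3)·sqrt(14n) gives I(n) = (1/sqrt(14n)) ∫_{−∞}^{∞} e^(−u^2) du = sqrt(π/(14n)).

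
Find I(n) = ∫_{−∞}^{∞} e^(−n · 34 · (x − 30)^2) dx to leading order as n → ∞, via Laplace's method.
I(n) = sqrt(π/(34n))

Here φ(x) = 34 · (x − 30)^2 has its unique minimum at x* = 30 with φ(x*) = 0 and φ''(x*) = 68. Laplace's method gives
  I(n) ~ e^(−n φ(x*)) · sqrt(2π / (n · φ''(x*))) = sqrt(2π / (68n)) = sqrt(π/(34n)).
This is exact: substituting u = (x − 30)·sqrt(34n) gives I(n) = (1/sqrt(34n)) ∫_{−∞}^{∞} e^(−u^2) du = sqrt(π/(34n)).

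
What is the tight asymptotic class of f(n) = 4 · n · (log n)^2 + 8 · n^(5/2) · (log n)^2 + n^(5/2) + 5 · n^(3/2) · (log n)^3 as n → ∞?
f(n) ∈ Θ(n^(5/2) · (log n)^2)

Compare the terms by growth order. For large n, n^a · (log n)^b dominates n^a' · (log n)^b' iff a > a', or (a = a' and b > b'). Ranking the 4 terms shows the dominant one is 8 · n^(5/2) · (log n)^2. Hence f(n) ∈ Θ(n^(5/2) · (log n)^2).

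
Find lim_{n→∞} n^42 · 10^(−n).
lim = 0

Exponentials with base > 1 dominate every fixed polynomial: for any fixed c, n^c / 10^n → 0 as n → ∞ (e.g. by the ratio test, or by writing 10^n = e^(n ln 10) and noting e^(n ln 10) / n^c → ∞). Hence n^42 · 10^(−n) = n^42 / 10^n → 0.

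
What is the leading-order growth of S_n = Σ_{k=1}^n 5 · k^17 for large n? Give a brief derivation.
S_n ~ 5 · n^18 / 18

By integral comparison (Euler-Maclaurin), Σ_{k=1}^n 5 · k^17 = 5 · ∫_0^n x^17 dx + O(n^17) = 5 · n^18/18 + O(n^17). (Equivalently, Faulhaber's formula gives the same leading term.)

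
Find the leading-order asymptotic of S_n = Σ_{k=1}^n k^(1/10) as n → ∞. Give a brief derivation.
S_n ~ (10/11) · n^(11/10)

Integral comparison: Σ_{k=1}^n k^(1/10) = ∫_0^n x^(1/10) dx + O(n^(1/10)). The integral is n^(1 + 1/10) / (1 + 1/10) = n^((1+10)/10) / ((1+10)/10) = (10/11) · n^(11/10).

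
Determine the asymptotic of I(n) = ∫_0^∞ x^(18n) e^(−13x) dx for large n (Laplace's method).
I(n) ~ (sqrt(2π·18n) / 13) · (18n/(13e))^(18n)

Write the integrand as exp(18n ln x − 13x) and set f(x) = 18n ln x − 13x. Then f'(x) = 18n/x − 13 = 0 at x* = 18n/13, and f''(x*) = −18n/x*^2 = −13^2/(18n). Laplace's method (interior maximum) gives
  I(n) ~ e^(f(x*)) · sqrt(2π / |f''(x*)|)
        = exp(18n ln(18n/13) − 18n) · sqrt(2π · 18n / 13^2)
        = (18n/13)^(18n) e^(−18n) · sqrt(2π·18n) / 13
        = (sqrt(2π·18n) / 13) · (18n/(13e))^(18n).
This matches Γ(18n+1)/13^(18n+1) with Stirling applied to Γ.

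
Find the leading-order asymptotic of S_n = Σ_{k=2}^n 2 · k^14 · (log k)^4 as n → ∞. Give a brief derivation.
S_n ~ 2 · n^15 · (log n)^4 / 15

By integral comparison, S_n = ∫_1^n 2 · x^14 · (log x)^4 dx + O(n^14 · (log n)^4). For the integral, the leading term of ∫_1^n x^14 (log x)^4 dx is n^15/15 · (log n)^4 (by repeated integration by parts; each step lowers the log-exponent and produces a relatively O(1/log n) correction). Hence S_n ~ 2 · n^15 · (log n)^4 / 15.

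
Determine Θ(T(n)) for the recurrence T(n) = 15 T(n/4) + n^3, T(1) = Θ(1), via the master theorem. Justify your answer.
T(n) = Θ(n^3)

log_4 15 ≈ 1.953. f(n) = n^3 dominates n^(log_4 15) since 3 > 1.953, and the regularity condition a·f(n/b) = 15·(n/4)^3 = (15/64)·n^3 ≤ c·f(n) holds with c = 15/64 ≈ 0.234 < 1. So this is Case 3: T(n) = Θ(f(n)) = Θ(n^3).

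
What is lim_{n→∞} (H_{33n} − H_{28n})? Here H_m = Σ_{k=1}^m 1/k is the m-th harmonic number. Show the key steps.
lim = ln(33/28)

Euler-Maclaurin gives H_m = ln m + γ + 1/(2m) + O(1/m^2). The γ and O(1/m) terms cancel in the difference:
  H_{33n} − H_{28n} = ln(33n) − ln(28n) + O(1/n) = ln(33/28) + O(1/n).
Hence the limit is ln(33/28).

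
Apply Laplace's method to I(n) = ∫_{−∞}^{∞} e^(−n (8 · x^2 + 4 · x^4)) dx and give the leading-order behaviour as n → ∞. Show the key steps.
I(n) ~ sqrt(π/(8n))

φ(x) = 8 · x^2 + 4 · x^4 has its unique global minimum at x* = 0 (since φ'(x) = 16x + 16x^3 = 0 only at x = 0 for real x with both coefficients positive, and φ → ∞ as |x| → ∞). At x* = 0, φ(0) = 0 and φ''(0) = 16. Laplace's method then gives
  I(n) ~ sqrt(2π / (n · φ''(0))) · e^(−n φ(0)) = sqrt(2π / (16n)) = sqrt(π/(8n)).
The 4 · x^4 term contributes only at subleading order (an O(1/n) relative correction).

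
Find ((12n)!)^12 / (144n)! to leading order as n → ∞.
((12n)!)^12/(144n)! ~ ((2π·12n)^(11/2) / sqrt(12)) · 12^(−12·12n)  →  0

Write N = 12n. Stirling: N! ~ sqrt(2π N)(N/e)^N and (12N)! ~ sqrt(2π·12N)·(12N/e)^(12N).
  (N!)^12/(12N)! ~ (2π N)^(12/2) (N/e)^(12N) / [sqrt(2π·12N) (12N/e)^(12N)]
     = (2π N)^(12/2) / sqrt(2π·12N) · (N/(12N))^(12N)
     = (2π N)^((12−1)/2) / sqrt(12) · 12^(−12N).
Since 12^12 > 1, the factor 12^(−12N) decays exponentially, so the ratio → 0. Substituting N = 12n gives the stated form.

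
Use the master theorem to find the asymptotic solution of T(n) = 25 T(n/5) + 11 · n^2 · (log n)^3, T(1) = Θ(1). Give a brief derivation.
T(n) = Θ(n^2 · (log n)^4)

Here log_5 25 = 2 and f(n) = 11 · n^2 · (log n)^3 = Θ(n^(log_5 25) · (log n)^3). This is the extended Case 2 of the master theorem (f matches the critical exponent up to log factors), giving T(n) = Θ(n^(log_5 25) · (log n)^(3+1)) = Θ(n^2 · (log n)^4).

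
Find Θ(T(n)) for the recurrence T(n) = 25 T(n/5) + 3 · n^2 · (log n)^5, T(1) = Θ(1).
T(n) = Θ(n^2 · (log n)^6)

Here log_5 25 = 2 and f(n) = 3 · n^2 · (log n)^5 = Θ(n^(log_5 25) · (log n)^5). This is the extended Case 2 of the master theorem (f matches the critical exponent up to log factors), giving T(n) = Θ(n^(log_5 25) · (log n)^(5+1)) = Θ(n^2 · (log n)^6).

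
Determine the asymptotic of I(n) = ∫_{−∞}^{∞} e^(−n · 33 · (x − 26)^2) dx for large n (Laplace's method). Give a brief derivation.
I(n) = sqrt(π/(33n))

Here φ(x) = 33 · (x − 26)^2 has its unique minimum at x* = 26 with φ(x*) = 0 and φ''(x*) = 66. Laplace's method gives
  I(n) ~ e^(−n φ(x*)) · sqrt(2π / (n · φ''(x*))) = sqrt(2π / (66n)) = sqrt(π/(33n)).
This is exact: substituting u = (x − 26)·sqrt(33n) gives I(n) = (1/sqrt(33n)) ∫_{−∞}^{∞} e^(−u^2) du = sqrt(π/(33n)).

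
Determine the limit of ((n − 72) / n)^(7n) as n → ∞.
lim = e^(−504)

Rewrite as (1 − 72/n)^(7n). By the standard limit (1 + x/n)^n → e^x, we have (1 − 72/n)^n → e^(−72), and raising to the 7th power gives e^(−504).
More precisely, ln[(1 − 72/n)^(7n)] = 7n · ln(1 − 72/n) = 7n · (-72/n + O(1/n^2)) = -504 + O(1/n) → -504.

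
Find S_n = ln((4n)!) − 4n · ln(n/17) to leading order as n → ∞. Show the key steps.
S_n ~ 4n · (ln 68 − 1) + O(ln n)

Stirling: ln((4n)!) = 4n ln(4n) − 4n + O(ln n).
  S_n = 4n ln(4n) − 4n − 4n ln(n/17) + O(ln n)
      = 4n ln(4n) − 4n ln n + 4n ln 17 − 4n + O(ln n)
      = 4n ln 4 + 4n ln 17 − 4n + O(ln n)
      = 4n (ln 68 − 1) + O(ln n).
Numerically ln(68) − 1 ≈ 3.2195.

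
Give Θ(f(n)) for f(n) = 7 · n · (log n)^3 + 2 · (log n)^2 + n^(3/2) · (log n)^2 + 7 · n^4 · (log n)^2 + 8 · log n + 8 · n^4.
f(n) ∈ Θ(n^4 · (log n)^2)

Compare the terms by growth order. For large n, n^a · (log n)^b dominates n^a' · (log n)^b' iff a > a', or (a = a' and b > b'). Ranking the 6 terms shows the dominant one is 7 · n^4 · (log n)^2. Hence f(n) ∈ Θ(n^4 · (log n)^2).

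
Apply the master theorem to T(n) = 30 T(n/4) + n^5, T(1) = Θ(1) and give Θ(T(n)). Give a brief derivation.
T(n) = Θ(n^5)

log_4 30 ≈ 2.453. f(n) = n^5 dominates n^(log_4 30) since 5 > 2.453, and the regularity condition a·f(n/b) = 30·(n/4)^5 = (30/1024)·n^5 ≤ c·f(n) holds with c = 30/1024 ≈ 0.0293 < 1. So this is Case 3: T(n) = Θ(f(n)) = Θ(n^5).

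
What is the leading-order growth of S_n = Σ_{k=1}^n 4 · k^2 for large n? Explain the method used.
S_n ~ 4 · n^3 / 3

By integral comparison (Euler-Maclaurin), Σ_{k=1}^n 4 · k^2 = 4 · ∫_0^n x^2 dx + O(n^2) = 4 · n^3/3 + O(n^2). (Equivalently, Faulhaber's formula gives the same leading term.)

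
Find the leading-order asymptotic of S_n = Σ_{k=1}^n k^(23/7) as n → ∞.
S_n ~ (7/30) · n^(30/7)

Integral comparison: Σ_{k=1}^n k^(23/7) = ∫_0^n x^(23/7) dx + O(n^(23/7)). The integral is n^(1 + 23/7) / (1 + 23/7) = n^((23+7)/7) / ((23+7)/7) = (7/30) · n^(30/7).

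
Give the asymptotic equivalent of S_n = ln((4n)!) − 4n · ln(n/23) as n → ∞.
S_n ~ 4n · (ln 92 − 1) + O(ln n)

Stirling: ln((4n)!) = 4n ln(4n) − 4n + O(ln n).
  S_n = 4n ln(4n) − 4n − 4n ln(n/23) + O(ln n)
      = 4n ln(4n) − 4n ln n + 4n ln 23 − 4n + O(ln n)
      = 4n ln 4 + 4n ln 23 − 4n + O(ln n)
      = 4n (ln 92 − 1) + O(ln n).
Numerically ln(92) − 1 ≈ 3.5218.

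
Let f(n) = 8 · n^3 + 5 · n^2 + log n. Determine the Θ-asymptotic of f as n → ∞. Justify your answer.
f(n) ∈ Θ(n^3)

Compare the terms by growth order. For large n, n^a · (log n)^b dominates n^a' · (log n)^b' iff a > a', or (a = a' and b > b'). Ranking the 3 terms shows the dominant one is 8 · n^3. Hence f(n) ∈ Θ(n^3).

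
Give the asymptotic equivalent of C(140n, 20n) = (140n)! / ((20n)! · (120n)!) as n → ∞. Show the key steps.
C(140n, 20n) ~ (823543/46656)^(20n) · sqrt(7/(12π·20n))

Write N = 20n. Apply Stirling to each factorial:
  (7N)! ~ sqrt(2π·7N) · (7N/e)^(7N),
  N! ~ sqrt(2π N) · (N/e)^N,
  (6N)! ~ sqrt(2π·6N) · (6N/e)^(6N).
The exponential factors combine to (7N)^(7N) / (N^N · (6N)^(6N)) = 7^(7N)/6^(6N) = (7^7/6^6)^N = (823543/46656)^N.
The square-root prefactors combine to sqrt(2π·7N) / (sqrt(2π N)·sqrt(2π·6N)) = sqrt(7 / (2π·6·N)) = sqrt(7/(12π·20n)).
Substituting N = 20n: C(140n, 20n) ~ (823543/46656)^(20n) · sqrt(7/(12π·20n)).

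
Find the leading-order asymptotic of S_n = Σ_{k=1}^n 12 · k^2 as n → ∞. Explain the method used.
S_n ~ 4 · n^3

By integral comparison (Euler-Maclaurin), Σ_{k=1}^n 12 · k^2 = 12 · ∫_0^n x^2 dx + O(n^2) = 12 · n^3/3 = 4 · n^3 + O(n^2). (Equivalently, Faulhaber's formula gives the same leading term.)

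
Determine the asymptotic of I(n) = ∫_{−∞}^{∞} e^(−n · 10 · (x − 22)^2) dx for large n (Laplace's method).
I(n) = sqrt(π/(10n))

Here φ(x) = 10 · (x − 22)^2 has its unique minimum at x* = 22 with φ(x*) = 0 and φ''(x*) = 20. Laplace's method gives
  I(n) ~ e^(−n φ(x*)) · sqrt(2π / (n · φ''(x*))) = sqrt(2π / (20n)) = sqrt(π/(10n)).
This is exact: substituting u = (x − 22)·sqrt(10n) gives I(n) = (1/sqrt(10n)) ∫_{−∞}^{∞} e^(−u^2) du = sqrt(π/(10n)).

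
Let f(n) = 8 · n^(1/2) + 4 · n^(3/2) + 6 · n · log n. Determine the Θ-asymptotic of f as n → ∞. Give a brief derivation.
f(n) ∈ Θ(n^(3/2))

Compare the terms by growth order. For large n, n^a · (log n)^b dominates n^a' · (log n)^b' iff a > a', or (a = a' and b > b'). Ranking the 3 terms shows the dominant one is 4 · n^(3/2). Hence f(n) ∈ Θ(n^(3/2)).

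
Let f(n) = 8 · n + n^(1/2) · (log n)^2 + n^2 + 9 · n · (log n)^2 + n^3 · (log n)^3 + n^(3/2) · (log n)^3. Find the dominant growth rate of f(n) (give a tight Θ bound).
f(n) ∈ Θ(n^3 · (log n)^3)

Compare the terms by growth order. For large n, n^a · (log n)^b dominates n^a' · (log n)^b' iff a > a', or (a = a' and b > b'). Ranking the 6 terms shows the dominant one is n^3 · (log n)^3. Hence f(n) ∈ Θ(n^3 · (log n)^3).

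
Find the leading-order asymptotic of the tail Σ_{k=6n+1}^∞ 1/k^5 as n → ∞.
Σ_{k>6n} 1/k^5 ~ 1/(4 · (6n)^4)

Compare to the integral: ∫_{6n}^∞ x^(−5) dx = [−x^(−4)/4]_{6n}^∞ = 1/((5−1)·(6n)^4). Euler-Maclaurin then gives
  Σ_{k>6n} 1/k^5 = ∫_{6n}^∞ dx/x^5 − 1/(2·(6n)^5) + O(1/(6n)^6).
(Equivalently this is ζ(5) − Σ_{k≤6n} 1/k^5.)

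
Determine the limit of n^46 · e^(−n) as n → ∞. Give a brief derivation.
lim = 0

Exponentials with base > 1 dominate every fixed polynomial: for any fixed c, n^c / e^n → 0 as n → ∞ (e.g. by the ratio test, or since e^n grows faster than any power of n). Hence n^46 · e^(−n) = n^46 / e^n → 0.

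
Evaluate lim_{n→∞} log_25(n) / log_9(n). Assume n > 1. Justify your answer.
lim = ln(9) / ln(25) = log_25(9)

Change of base: log_25(n) = ln n / ln 25 and log_9(n) = ln n / ln 9. The ratio is (ln n / ln 25) · (ln 9 / ln n) = ln 9 / ln 25, a constant independent of n. So the limit is ln 9 / ln 25 = log_25(9).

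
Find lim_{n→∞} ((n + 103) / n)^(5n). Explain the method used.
lim = e^515

Rewrite as (1 + 103/n)^(5n). By the standard limit (1 + x/n)^n → e^x, we have (1 + 103/n)^n → e^103, and raising to the 5th power gives e^515.
More precisely, ln[(1 + 103/n)^(5n)] = 5n · ln(1 + 103/n) = 5n · (103/n + O(1/n^2)) = 515 + O(1/n) → 515.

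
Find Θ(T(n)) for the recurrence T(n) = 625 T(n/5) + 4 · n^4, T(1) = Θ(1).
T(n) = Θ(n^4 log n)

log_5 625 = 4, and f(n) = 4 · n^4 = Θ(n^(log_5 625)). This is Case 2 of the master theorem: T(n) = Θ(f(n) · log n) = Θ(n^4 log n).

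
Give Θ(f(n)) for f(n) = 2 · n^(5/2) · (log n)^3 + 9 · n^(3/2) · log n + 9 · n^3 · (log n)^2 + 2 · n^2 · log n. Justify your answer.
f(n) ∈ Θ(n^3 · (log n)^2)

Compare the terms by growth order. For large n, n^a · (log n)^b dominates n^a' · (log n)^b' iff a > a', or (a = a' and b > b'). Ranking the 4 terms shows the dominant one is 9 · n^3 · (log n)^2. Hence f(n) ∈ Θ(n^3 · (log n)^2).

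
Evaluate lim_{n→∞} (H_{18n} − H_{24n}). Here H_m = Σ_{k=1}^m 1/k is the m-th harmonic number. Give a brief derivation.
lim = ln(18/24) = ln(3/4)

Euler-Maclaurin gives H_m = ln m + γ + 1/(2m) + O(1/m^2). The γ and O(1/m) terms cancel in the difference:
  H_{18n} − H_{24n} = ln(18n) − ln(24n) + O(1/n) = ln(18/24) + O(1/n).
Hence the limit is ln(18/24) = ln(3/4).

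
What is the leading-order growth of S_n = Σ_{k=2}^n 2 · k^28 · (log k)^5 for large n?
S_n ~ 2 · n^29 · (log n)^5 / 29

By integral comparison, S_n = ∫_1^n 2 · x^28 · (log x)^5 dx + O(n^28 · (log n)^5). For the integral, the leading term of ∫_1^n x^28 (log x)^5 dx is n^29/29 · (log n)^5 (by repeated integration by parts; each step lowers the log-exponent and produces a relatively O(1/log n) correction). Hence S_n ~ 2 · n^29 · (log n)^5 / 29.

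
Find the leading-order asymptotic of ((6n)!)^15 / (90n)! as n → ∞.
((6n)!)^15/(90n)! ~ ((2π·6n)^(14/2) / sqrt(15)) · 15^(−15·6n)  →  0

Write N = 6n. Stirling: N! ~ sqrt(2π N)(N/e)^N and (15N)! ~ sqrt(2π·15N)·(15N/e)^(15N).
  (N!)^15/(15N)! ~ (2π N)^(15/2) (N/e)^(15N) / [sqrt(2π·15N) (15N/e)^(15N)]
     = (2π N)^(15/2) / sqrt(2π·15N) · (N/(15N))^(15N)
     = (2π N)^((15−1)/2) / sqrt(15) · 15^(−15N).
Since 15^15 > 1, the factor 15^(−15N) decays exponentially, so the ratio → 0. Substituting N = 6n gives the stated form.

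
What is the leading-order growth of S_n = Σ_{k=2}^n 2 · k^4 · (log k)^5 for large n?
S_n ~ 2 · n^5 · (log n)^5 / 5

By integral comparison, S_n = ∫_1^n 2 · x^4 · (log x)^5 dx + O(n^4 · (log n)^5). For the integral, the leading term of ∫_1^n x^4 (log x)^5 dx is n^5/5 · (log n)^5 (by repeated integration by parts; each step lowers the log-exponent and produces a relatively O(1/log n) correction). Hence S_n ~ 2 · n^5 · (log n)^5 / 5.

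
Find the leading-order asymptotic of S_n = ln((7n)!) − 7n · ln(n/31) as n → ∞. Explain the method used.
S_n ~ 7n · (ln 217 − 1) + O(ln n)

Stirling: ln((7n)!) = 7n ln(7n) − 7n + O(ln n).
  S_n = 7n ln(7n) − 7n − 7n ln(n/31) + O(ln n)
      = 7n ln(7n) − 7n ln n + 7n ln 31 − 7n + O(ln n)
      = 7n ln 7 + 7n ln 31 − 7n + O(ln n)
      = 7n (ln 217 − 1) + O(ln n).
Numerically ln(217) − 1 ≈ 4.3799.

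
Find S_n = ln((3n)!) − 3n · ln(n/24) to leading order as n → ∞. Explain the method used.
S_n ~ 3n · (ln 72 − 1) + O(ln n)

Stirling: ln((3n)!) = 3n ln(3n) − 3n + O(ln n).
  S_n = 3n ln(3n) − 3n − 3n ln(n/24) + O(ln n)
      = 3n ln(3n) − 3n ln n + 3n ln 24 − 3n + O(ln n)
      = 3n ln 3 + 3n ln 24 − 3n + O(ln n)
      = 3n (ln 72 − 1) + O(ln n).
Numerically ln(72) − 1 ≈ 3.2767.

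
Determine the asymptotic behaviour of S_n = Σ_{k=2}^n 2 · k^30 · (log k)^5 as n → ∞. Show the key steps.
S_n ~ 2 · n^31 · (log n)^5 / 31

By integral comparison, S_n = ∫_1^n 2 · x^30 · (log x)^5 dx + O(n^30 · (log n)^5). For the integral, the leading term of ∫_1^n x^30 (log x)^5 dx is n^31/31 · (log n)^5 (by repeated integration by parts; each step lowers the log-exponent and produces a relatively O(1/log n) correction). Hence S_n ~ 2 · n^31 · (log n)^5 / 31.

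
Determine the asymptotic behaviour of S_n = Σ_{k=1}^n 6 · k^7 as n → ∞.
S_n ~ 3 · n^8 / 4

By integral comparison (Euler-Maclaurin), Σ_{k=1}^n 6 · k^7 = 6 · ∫_0^n x^7 dx + O(n^7) = 6 · n^8/8 = 3 · n^8 / 4 + O(n^7). (Equivalently, Faulhaber's formula gives the same leading term.)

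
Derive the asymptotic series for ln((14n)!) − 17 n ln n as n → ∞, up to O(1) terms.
ln((14n)!) − 17 n ln n = −3 n ln n + 14(ln 14 − 1) n + (1/2) ln(2π·14n) + O(1/n)

Stirling: ln((14n)!) = 14n ln(14n) − 14n + (1/2) ln(2π·14n) + O(1/n).
Expand 14n ln(14n) = 14n (ln n + ln 14) = 14n ln n + 14n ln 14.
Subtract 17n ln n: leading term is (14 − 17) n ln n = −3 n ln n. The next term is 14n ln 14 − 14n = 14(ln 14 − 1) n. Then the (1/2) ln(2π·14n) correction.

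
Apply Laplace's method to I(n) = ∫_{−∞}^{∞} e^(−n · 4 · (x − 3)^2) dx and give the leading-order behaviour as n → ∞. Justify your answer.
I(n) = sqrt(π/(4n))

Here φ(x) = 4 · (x − 3)^2 has its unique minimum at x* = 3 with φ(x*) = 0 and φ''(x*) = 8. Laplace's method gives
  I(n) ~ e^(−n φ(x*)) · sqrt(2π / (n · φ''(x*))) = sqrt(2π / (8n)) = sqrt(π/(4n)).
This is exact: substituting u = (x − 3)·sqrt(4n) gives I(n) = (1/sqrt(4n)) ∫_{−∞}^{∞} e^(−u^2) du = sqrt(π/(4n)).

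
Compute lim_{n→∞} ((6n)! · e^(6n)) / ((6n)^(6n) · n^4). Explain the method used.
lim = 0

Stirling: (6n)! ~ sqrt(2π·6n) · (6n/e)^(6n). Hence
  (6n)! · e^(6n) / (6n)^(6n) ~ sqrt(2π·6n).
Dividing by n^4: sqrt(2π·6n) / n^4 = sqrt(2π·6) · n^((1−8)/2), so the expression behaves like sqrt(2π·6) · n^((1−8)/2) → 0.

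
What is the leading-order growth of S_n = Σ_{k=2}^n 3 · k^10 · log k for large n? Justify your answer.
S_n ~ 3 · n^11 log n / 11 − 3 · n^11 / 121

By integral comparison, S_n = ∫_1^n 3 · x^10 · log x dx + O(n^10 · log n). For the integral, ∫ x^10 log x dx = n^11 log n / 11 − n^11/121 (integration by parts). Hence S_n ~ 3 · n^11 log n / 11 − 3 · n^11 / 121.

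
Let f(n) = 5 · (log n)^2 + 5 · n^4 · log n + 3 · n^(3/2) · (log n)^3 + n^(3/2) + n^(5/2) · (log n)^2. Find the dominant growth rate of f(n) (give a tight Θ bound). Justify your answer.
f(n) ∈ Θ(n^4 · log n)

Compare the terms by growth order. For large n, n^a · (log n)^b dominates n^a' · (log n)^b' iff a > a', or (a = a' and b > b'). Ranking the 5 terms shows the dominant one is 5 · n^4 · log n. Hence f(n) ∈ Θ(n^4 · log n).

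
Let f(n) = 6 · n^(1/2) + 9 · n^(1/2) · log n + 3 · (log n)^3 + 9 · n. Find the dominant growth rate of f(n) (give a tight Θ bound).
f(n) ∈ Θ(n)

Compare the terms by growth order. For large n, n^a · (log n)^b dominates n^a' · (log n)^b' iff a > a', or (a = a' and b > b'). Ranking the 4 terms shows the dominant one is 9 · n. Hence f(n) ∈ Θ(n).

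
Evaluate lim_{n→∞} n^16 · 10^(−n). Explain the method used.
lim = 0

Exponentials with base > 1 dominate every fixed polynomial: for any fixed c, n^c / 10^n → 0 as n → ∞ (e.g. by the ratio test, or by writing 10^n = e^(n ln 10) and noting e^(n ln 10) / n^c → ∞). Hence n^16 · 10^(−n) = n^16 / 10^n → 0.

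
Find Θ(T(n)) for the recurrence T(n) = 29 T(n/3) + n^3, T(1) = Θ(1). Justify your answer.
T(n) = Θ(n^(log_3 29))

Master theorem: compare f(n) = n^3 to n^(log_3 29) where log_3 29 ≈ 3.065. Since 3 < log_3 29, we have f(n) = O(n^(log_3 29 − ε)) for some ε > 0 — Case 1. Hence T(n) = Θ(n^(log_3 29)).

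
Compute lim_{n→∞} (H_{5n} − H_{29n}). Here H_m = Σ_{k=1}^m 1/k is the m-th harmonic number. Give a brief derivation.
lim = ln(5/29)

Euler-Maclaurin gives H_m = ln m + γ + 1/(2m) + O(1/m^2). The γ and O(1/m) terms cancel in the difference:
  H_{5n} − H_{29n} = ln(5n) − ln(29n) + O(1/n) = ln(5/29) + O(1/n).
Hence the limit is ln(5/29).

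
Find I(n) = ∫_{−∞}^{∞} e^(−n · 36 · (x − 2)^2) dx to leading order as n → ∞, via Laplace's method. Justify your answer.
I(n) = sqrt(π/(36n))

Here φ(x) = 36 · (x − 2)^2 has its unique minimum at x* = 2 with φ(x*) = 0 and φ''(x*) = 72. Laplace's method gives
  I(n) ~ e^(−n φ(x*)) · sqrt(2π / (n · φ''(x*))) = sqrt(2π / (72n)) = sqrt(π/(36n)).
This is exact: substituting u = (x − 2)·sqrt(36n) gives I(n) = (1/sqrt(36n)) ∫_{−∞}^{∞} e^(−u^2) du = sqrt(π/(36n)).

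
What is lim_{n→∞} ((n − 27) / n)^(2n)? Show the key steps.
lim = e^(−54)

Rewrite as (1 − 27/n)^(2n). By the standard limit (1 + x/n)^n → e^x, we have (1 − 27/n)^n → e^(−27), and raising to the 2nd power gives e^(−54).
More precisely, ln[(1 − 27/n)^(2n)] = 2n · ln(1 − 27/n) = 2n · (-27/n + O(1/n^2)) = -54 + O(1/n) → -54.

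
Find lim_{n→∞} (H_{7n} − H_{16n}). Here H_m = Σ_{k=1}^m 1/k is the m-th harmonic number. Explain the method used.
lim = ln(7/16)

Euler-Maclaurin gives H_m = ln m + γ + 1/(2m) + O(1/m^2). The γ and O(1/m) terms cancel in the difference:
  H_{7n} − H_{16n} = ln(7n) − ln(16n) + O(1/n) = ln(7/16) + O(1/n).
Hence the limit is ln(7/16).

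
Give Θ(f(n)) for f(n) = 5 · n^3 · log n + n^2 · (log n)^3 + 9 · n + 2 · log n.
f(n) ∈ Θ(n^3 · log n)

Compare the terms by growth order. For large n, n^a · (log n)^b dominates n^a' · (log n)^b' iff a > a', or (a = a' and b > b'). Ranking the 4 terms shows the dominant one is 5 · n^3 · log n. Hence f(n) ∈ Θ(n^3 · log n).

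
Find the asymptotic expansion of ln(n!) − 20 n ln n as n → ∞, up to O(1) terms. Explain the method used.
ln(n!) − 20 n ln n = −19 n ln n − n + (1/2) ln(2π n) + O(1/n)

Stirling: ln((n)!) = n ln(n) − n + (1/2) ln(2π·n) + O(1/n).
Here n ln(n) = n ln n.
Subtract 20n ln n: leading term is (1 − 20) n ln n = −19 n ln n. The next term is −n. Then the (1/2) ln(2π·n) correction.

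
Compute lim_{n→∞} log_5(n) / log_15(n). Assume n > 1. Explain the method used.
lim = ln(15) / ln(5) = log_5(15)

Change of base: log_5(n) = ln n / ln 5 and log_15(n) = ln n / ln 15. The ratio is (ln n / ln 5) · (ln 15 / ln n) = ln 15 / ln 5, a constant independent of n. So the limit is ln 15 / ln 5 = log_5(15).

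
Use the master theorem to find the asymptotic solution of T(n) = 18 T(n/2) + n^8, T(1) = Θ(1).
T(n) = Θ(n^8)

log_2 18 ≈ 4.170. f(n) = n^8 dominates n^(log_2 18) since 8 > 4.170, and the regularity condition a·f(n/b) = 18·(n/2)^8 = (18/256)·n^8 ≤ c·f(n) holds with c = 18/256 ≈ 0.0703 < 1. So this is Case 3: T(n) = Θ(f(n)) = Θ(n^8).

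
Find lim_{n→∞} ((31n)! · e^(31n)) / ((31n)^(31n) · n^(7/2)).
lim = 0

Stirling: (31n)! ~ sqrt(2π·31n) · (31n/e)^(31n). Hence
  (31n)! · e^(31n) / (31n)^(31n) ~ sqrt(2π·31n).
Dividing by n^(7/2): sqrt(2π·31n) / n^(7/2) = sqrt(2π·31) · n^((1−7)/2), so the expression behaves like sqrt(2π·31) · n^((1−7)/2) → 0.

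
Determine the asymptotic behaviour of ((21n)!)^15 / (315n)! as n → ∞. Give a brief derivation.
((21n)!)^15/(315n)! ~ ((2π·21n)^(14/2) / sqrt(15)) · 15^(−15·21n)  →  0

Write N = 21n. Stirling: N! ~ sqrt(2π N)(N/e)^N and (15N)! ~ sqrt(2π·15N)·(15N/e)^(15N).
  (N!)^15/(15N)! ~ (2π N)^(15/2) (N/e)^(15N) / [sqrt(2π·15N) (15N/e)^(15N)]
     = (2π N)^(15/2) / sqrt(2π·15N) · (N/(15N))^(15N)
     = (2π N)^((15−1)/2) / sqrt(15) · 15^(−15N).
Since 15^15 > 1, the factor 15^(−15N) decays exponentially, so the ratio → 0. Substituting N = 21n gives the stated form.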